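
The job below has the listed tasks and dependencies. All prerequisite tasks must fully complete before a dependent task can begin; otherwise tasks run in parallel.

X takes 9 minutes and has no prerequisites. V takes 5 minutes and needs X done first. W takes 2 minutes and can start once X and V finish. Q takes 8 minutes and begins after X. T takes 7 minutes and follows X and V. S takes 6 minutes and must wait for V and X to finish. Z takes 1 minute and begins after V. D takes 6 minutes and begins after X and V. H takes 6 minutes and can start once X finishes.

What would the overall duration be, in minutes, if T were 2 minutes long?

20

Critical path before the change: X→V→T = 9+5+7 = 21 giving 21 minutes.
T lies on that path, so at 2 minutes the path becomes 16 minutes.
New critical path: X→V→S = 9+5+6 = 20 ⇒ 20 minutes.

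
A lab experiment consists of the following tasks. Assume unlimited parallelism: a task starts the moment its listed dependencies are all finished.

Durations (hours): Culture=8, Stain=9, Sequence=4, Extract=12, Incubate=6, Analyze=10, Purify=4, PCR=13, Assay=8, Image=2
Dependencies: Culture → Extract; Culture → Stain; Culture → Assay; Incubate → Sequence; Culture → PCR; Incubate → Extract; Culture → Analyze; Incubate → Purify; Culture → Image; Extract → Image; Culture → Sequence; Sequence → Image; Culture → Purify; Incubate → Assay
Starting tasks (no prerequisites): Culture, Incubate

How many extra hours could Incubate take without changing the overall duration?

2

Critical path: Culture→Extract→Image = 8+12+2 = 22, so the finish is 22 hours.
The longest chain containing Incubate totals 20 hours.
Float = 22 − 20 = 2.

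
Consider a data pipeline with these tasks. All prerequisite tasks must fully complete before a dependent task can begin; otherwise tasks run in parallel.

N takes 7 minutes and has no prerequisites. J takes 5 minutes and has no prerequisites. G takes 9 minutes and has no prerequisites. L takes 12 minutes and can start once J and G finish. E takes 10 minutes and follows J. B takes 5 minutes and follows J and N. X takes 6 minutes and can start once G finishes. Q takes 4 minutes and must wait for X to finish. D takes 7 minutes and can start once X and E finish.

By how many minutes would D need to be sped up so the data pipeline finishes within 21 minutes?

1

Current finish: 22 minutes; target: 21.
D is on every critical path, so each minute cut from D cuts the finish by one (this holds down to a finish of 21).
Need 22 − 21 = 1 minute off D → D becomes 6 minutes, finish becomes 21.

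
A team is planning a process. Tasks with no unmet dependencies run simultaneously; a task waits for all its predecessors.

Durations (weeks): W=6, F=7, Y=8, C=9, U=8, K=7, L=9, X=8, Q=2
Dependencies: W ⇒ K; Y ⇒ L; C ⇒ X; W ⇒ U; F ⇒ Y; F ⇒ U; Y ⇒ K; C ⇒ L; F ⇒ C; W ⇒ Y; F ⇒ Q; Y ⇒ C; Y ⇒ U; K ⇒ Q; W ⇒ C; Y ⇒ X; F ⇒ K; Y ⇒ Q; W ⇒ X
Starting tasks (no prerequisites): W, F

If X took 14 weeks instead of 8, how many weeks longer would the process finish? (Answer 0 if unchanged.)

5

As given, the longest chain is F→Y→C→L = 7+8+9+9 = 33, so the finish is 33 weeks.
X has 1 week of float (longest path through it is 32).
Now F→Y→C→X = 7+8+9+14 = 38 is longest, so the finish becomes 38 weeks.
Change in finish: 38 − 33 = +5 weeks.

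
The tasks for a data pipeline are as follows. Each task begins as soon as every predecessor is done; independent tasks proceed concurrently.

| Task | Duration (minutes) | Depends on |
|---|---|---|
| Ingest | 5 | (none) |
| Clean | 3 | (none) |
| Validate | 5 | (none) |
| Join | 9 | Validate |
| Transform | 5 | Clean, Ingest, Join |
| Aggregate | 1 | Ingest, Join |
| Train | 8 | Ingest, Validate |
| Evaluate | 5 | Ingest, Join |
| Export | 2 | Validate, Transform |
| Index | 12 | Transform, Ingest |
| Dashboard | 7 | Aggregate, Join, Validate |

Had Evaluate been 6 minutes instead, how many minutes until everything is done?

As given, the longest chain is Validate→Join→Transform→Index = 5+9+5+12 = 31, so the finish is 31 minutes.
Evaluate has 12 minutes of float (longest path through it is 19).
That remains the longest chain; total 31 minutes.

31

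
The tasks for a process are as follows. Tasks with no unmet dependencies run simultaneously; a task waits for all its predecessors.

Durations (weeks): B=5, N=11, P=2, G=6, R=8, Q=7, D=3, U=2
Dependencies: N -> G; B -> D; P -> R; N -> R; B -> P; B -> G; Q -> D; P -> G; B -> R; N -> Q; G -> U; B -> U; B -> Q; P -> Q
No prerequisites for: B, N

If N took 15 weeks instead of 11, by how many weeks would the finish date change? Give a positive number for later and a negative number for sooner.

4

Critical path before the change: N→Q→D = 11+7+3 = 21 giving 21 weeks.
N is on the critical path; changing it to 15 makes that path 25 weeks.
That remains the longest chain; total 25 weeks.
Change in finish: 25 − 21 = +4 weeks.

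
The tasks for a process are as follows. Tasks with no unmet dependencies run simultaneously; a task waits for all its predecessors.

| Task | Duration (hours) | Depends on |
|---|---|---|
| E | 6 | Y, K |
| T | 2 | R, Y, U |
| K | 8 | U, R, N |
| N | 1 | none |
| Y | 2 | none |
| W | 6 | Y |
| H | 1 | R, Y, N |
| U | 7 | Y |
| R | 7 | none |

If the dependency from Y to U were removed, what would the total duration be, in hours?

21

With the dependency in place, Y→U→K→E = 2+7+8+6 = 23 sets the finish at 23 hours.
Without Y→U, U's earliest start moves from 2 to 0.
New critical path: R→K→E = 7+8+6 = 21 ⇒ 21 hours.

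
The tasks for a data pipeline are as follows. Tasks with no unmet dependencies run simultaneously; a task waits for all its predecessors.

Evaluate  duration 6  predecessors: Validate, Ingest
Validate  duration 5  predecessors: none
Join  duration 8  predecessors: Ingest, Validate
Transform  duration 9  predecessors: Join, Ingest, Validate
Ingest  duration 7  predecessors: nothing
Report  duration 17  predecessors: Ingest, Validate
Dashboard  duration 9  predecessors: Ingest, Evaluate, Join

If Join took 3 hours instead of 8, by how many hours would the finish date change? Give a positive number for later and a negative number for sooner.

0

Baseline: Ingest→Join→Transform = 7+8+9 = 24 → 24 hours.
Join is on the critical path; changing it to 3 makes that path 19 hours.
The binding chain switches to Ingest→Report = 7+17 = 24; finish 24 hours.
Change in finish: 24 − 24 = +0 hours.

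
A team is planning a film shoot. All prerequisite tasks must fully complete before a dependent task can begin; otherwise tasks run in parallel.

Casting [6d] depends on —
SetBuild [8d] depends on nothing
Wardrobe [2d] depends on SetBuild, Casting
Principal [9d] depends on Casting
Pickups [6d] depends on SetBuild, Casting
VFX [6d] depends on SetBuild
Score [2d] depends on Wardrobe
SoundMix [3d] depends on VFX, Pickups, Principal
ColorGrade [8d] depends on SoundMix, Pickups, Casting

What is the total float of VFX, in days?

1

Critical path: Casting→Principal→SoundMix→ColorGrade = 6+9+3+8 = 26, so the finish is 26 days.
Longest path through VFX: 25 days (earliest finish 14, latest finish 15).
Float = 26 − 25 = 1.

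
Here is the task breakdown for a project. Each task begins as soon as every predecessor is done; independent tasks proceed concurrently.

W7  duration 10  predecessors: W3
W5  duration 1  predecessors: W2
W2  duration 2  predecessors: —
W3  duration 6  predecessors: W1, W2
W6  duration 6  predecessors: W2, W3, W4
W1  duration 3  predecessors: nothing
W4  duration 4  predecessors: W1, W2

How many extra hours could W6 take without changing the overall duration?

The longest chain is W1→W3→W7 = 3+6+10 = 19; overall finish 19 hours.
The longest chain containing W6 totals 15 hours.
So W6 can slip 19 − 15 = 4 hours.

4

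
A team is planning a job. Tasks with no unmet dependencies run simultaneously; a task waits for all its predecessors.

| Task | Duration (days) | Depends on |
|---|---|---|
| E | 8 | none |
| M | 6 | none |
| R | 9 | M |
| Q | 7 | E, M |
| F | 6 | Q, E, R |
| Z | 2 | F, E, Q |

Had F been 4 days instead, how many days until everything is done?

21

As given, the longest chain is E→Q→F→Z = 8+7+6+2 = 23, so the finish is 23 days.
F lies on that path, so at 4 days the path becomes 21 days.
The critical path is still E→Q→F→Z; finish is now 21 days.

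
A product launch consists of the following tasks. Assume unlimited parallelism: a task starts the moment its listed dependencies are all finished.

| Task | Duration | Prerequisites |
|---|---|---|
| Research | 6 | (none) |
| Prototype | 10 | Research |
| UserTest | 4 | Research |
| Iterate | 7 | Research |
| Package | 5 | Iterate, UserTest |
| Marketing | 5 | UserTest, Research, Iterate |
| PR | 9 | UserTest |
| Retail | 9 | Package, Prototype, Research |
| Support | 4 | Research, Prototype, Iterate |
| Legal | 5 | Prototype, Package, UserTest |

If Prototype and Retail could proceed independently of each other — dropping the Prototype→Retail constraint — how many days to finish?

27

With the dependency in place, Research→Iterate→Package→Retail = 6+7+5+9 = 27 sets the finish at 27 days.
Dropping Prototype→Retail doesn't change Retail's earliest start (18); another predecessor still binds.
New critical path: Research→Iterate→Package→Retail = 6+7+5+9 = 27 ⇒ 27 days.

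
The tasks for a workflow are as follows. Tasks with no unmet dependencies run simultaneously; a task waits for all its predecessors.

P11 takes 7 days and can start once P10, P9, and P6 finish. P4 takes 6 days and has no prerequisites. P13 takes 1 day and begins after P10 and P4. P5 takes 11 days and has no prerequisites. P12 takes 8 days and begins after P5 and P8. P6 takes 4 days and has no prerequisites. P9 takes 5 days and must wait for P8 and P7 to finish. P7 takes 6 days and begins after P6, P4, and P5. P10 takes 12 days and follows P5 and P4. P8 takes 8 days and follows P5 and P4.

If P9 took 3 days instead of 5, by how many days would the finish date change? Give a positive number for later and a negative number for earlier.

Actual critical path: P5→P8→P9→P11 = 11+8+5+7 = 31 ⇒ 31 days.
P9 lies on that path, so at 3 days the path becomes 29 days.
The binding chain switches to P5→P10→P11 = 11+12+7 = 30; finish 30 days.
Change in finish: 30 − 31 = -1 days.

-1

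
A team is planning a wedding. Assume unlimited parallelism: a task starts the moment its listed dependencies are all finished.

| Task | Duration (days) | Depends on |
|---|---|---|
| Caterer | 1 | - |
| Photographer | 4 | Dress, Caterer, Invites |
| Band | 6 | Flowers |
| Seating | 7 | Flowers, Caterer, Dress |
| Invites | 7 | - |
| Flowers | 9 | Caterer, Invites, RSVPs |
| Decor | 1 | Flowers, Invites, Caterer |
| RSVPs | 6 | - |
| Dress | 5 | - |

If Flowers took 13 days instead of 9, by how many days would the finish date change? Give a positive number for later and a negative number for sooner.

4

The binding path is Invites→Flowers→Seating = 7+9+7 = 23; finish at 23 days.
Flowers lies on that path, so at 13 days the path becomes 27 days.
The critical path is still Invites→Flowers→Seating; finish is now 27 days.
Change in finish: 27 − 23 = +4 days.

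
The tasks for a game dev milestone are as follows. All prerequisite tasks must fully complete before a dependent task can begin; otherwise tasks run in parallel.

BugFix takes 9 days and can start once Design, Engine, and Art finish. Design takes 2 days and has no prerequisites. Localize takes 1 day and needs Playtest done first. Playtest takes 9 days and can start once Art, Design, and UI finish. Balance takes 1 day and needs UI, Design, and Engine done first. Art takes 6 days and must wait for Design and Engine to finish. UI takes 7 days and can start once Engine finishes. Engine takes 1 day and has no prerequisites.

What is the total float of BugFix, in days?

1

Critical path: Design→Art→Playtest→Localize = 2+6+9+1 = 18, so the finish is 18 days.
Longest path through BugFix: 17 days (earliest finish 17, latest finish 18).
So BugFix can slip 18 − 17 = 1 day.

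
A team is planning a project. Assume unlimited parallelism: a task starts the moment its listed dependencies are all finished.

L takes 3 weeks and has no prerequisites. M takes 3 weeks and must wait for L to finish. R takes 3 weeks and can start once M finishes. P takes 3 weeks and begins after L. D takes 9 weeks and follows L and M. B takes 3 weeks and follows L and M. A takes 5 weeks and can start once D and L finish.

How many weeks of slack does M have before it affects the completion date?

The longest chain is L→M→D→A = 3+3+9+5 = 20; overall finish 20 weeks.
M finishes as early as 6 and must finish by 6.
So M can slip 6 − 6 = 0 weeks.

0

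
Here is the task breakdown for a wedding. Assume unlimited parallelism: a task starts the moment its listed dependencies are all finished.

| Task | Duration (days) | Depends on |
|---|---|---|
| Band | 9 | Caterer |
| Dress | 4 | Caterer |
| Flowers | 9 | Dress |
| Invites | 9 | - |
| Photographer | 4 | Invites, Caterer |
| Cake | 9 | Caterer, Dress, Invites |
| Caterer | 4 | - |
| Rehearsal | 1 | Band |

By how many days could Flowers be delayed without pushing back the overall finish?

1

Invites→Cake = 9+9 = 18 sets the makespan at 18 days.
The longest chain containing Flowers totals 17 days.
Float = 18 − 17 = 1.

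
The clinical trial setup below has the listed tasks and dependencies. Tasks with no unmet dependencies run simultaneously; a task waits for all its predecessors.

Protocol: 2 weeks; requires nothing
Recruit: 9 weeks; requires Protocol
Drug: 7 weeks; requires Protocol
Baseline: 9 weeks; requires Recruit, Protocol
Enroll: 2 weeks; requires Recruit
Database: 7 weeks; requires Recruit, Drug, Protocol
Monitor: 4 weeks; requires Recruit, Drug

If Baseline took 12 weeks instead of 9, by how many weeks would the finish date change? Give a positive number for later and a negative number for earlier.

As given, the longest chain is Protocol→Recruit→Baseline = 2+9+9 = 20, so the finish is 20 weeks.
Since Baseline is critical, the +3 change carries straight to that chain (now 23 weeks).
That remains the longest chain; total 23 weeks.
Change in finish: 23 − 20 = +3 weeks.

3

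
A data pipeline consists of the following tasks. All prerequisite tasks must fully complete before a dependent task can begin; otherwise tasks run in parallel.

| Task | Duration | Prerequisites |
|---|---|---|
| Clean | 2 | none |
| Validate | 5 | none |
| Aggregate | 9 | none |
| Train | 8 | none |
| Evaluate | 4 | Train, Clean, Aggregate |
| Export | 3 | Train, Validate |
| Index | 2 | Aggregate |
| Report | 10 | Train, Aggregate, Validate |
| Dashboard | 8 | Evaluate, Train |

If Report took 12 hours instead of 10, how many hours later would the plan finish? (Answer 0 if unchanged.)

Critical path before the change: Aggregate→Evaluate→Dashboard = 9+4+8 = 21 giving 21 hours.
The longest path through Report is only 19 hours, so Report has float 2.
That remains the longest chain; total 21 hours.
Change in finish: 21 − 21 = +0 hours.

0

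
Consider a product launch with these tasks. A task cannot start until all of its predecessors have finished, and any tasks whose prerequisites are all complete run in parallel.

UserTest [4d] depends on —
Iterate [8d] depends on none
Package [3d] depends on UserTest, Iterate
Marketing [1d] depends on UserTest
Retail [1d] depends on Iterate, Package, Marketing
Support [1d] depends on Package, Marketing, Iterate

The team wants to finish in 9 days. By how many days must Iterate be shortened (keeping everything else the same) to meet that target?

Current finish: 12 days; target: 9.
Iterate is on every critical path, so each day cut from Iterate cuts the finish by one (this holds down to a finish of 8).
Need 12 − 9 = 3 days off Iterate → Iterate becomes 5 days, finish becomes 9.

3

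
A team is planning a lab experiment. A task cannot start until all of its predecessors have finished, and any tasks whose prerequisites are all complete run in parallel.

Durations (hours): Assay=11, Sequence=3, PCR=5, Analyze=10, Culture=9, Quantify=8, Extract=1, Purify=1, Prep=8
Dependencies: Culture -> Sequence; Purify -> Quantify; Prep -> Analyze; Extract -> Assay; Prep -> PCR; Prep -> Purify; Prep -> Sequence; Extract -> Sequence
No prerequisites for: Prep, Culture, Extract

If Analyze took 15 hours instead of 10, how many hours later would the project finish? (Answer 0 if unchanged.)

Baseline: Prep→Analyze = 8+10 = 18 → 18 hours.
Analyze is on the critical path; changing it to 15 makes that path 23 hours.
No other chain overtakes it, so the finish is 23 hours.
Change in finish: 23 − 18 = +5 hours.

5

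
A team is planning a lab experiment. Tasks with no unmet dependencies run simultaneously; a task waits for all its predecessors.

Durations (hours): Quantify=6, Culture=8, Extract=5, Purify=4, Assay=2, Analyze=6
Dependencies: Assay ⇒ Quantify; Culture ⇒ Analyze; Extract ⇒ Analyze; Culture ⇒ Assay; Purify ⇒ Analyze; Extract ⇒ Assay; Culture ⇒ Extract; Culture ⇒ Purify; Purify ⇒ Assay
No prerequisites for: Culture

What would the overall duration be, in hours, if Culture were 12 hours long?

The binding path is Culture→Extract→Assay→Quantify = 8+5+2+6 = 21; finish at 21 hours.
Since Culture is critical, the +4 change carries straight to that chain (now 25 hours).
No other chain overtakes it, so the finish is 25 hours.

25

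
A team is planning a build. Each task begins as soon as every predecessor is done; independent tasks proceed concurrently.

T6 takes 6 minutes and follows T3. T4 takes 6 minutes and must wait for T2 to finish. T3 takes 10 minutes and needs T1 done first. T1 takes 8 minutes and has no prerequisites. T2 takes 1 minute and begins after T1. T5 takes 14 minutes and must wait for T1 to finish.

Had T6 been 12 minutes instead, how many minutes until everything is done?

30

Baseline: T1→T3→T6 = 8+10+6 = 24 → 24 minutes.
T6 is on the critical path; changing it to 12 makes that path 30 minutes.
No other chain overtakes it, so the finish is 30 minutes.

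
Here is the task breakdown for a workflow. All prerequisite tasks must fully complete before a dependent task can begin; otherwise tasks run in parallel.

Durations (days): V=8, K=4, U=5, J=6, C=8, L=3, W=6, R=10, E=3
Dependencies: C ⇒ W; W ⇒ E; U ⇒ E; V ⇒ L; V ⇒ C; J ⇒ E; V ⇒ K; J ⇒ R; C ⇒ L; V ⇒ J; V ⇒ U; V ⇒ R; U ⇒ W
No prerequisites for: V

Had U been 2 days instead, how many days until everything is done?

Critical path before the change: V→C→W→E = 8+8+6+3 = 25 giving 25 days.
U is off the critical path — its longest chain is 22 days, giving 3 of slack.
The critical path is still V→C→W→E; finish is now 25 days.

25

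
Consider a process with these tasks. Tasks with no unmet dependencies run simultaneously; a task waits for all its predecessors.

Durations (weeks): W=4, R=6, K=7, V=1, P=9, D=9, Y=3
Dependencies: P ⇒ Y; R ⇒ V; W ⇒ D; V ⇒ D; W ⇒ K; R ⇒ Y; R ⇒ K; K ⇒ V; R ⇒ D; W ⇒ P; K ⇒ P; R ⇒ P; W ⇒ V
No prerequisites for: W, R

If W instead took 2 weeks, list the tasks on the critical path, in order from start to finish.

Actual critical path: R→K→P→Y = 6+7+9+3 = 25 ⇒ 25 weeks.
W is off the critical path — its longest chain is 23 weeks, giving 2 of slack.
The critical path is still R→K→P→Y; finish is now 25 weeks.

R, K, P, Y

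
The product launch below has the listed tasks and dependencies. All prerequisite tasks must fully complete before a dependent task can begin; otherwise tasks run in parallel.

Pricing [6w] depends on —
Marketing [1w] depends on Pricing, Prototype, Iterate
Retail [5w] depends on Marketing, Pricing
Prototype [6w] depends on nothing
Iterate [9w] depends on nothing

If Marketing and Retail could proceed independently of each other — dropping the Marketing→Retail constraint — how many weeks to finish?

Before: longest chain Iterate→Marketing→Retail = 9+1+5 = 15, finish 15.
Without Marketing→Retail, Retail's earliest start moves from 10 to 6.
After: Pricing→Retail = 6+5 = 11 → 11 weeks.

11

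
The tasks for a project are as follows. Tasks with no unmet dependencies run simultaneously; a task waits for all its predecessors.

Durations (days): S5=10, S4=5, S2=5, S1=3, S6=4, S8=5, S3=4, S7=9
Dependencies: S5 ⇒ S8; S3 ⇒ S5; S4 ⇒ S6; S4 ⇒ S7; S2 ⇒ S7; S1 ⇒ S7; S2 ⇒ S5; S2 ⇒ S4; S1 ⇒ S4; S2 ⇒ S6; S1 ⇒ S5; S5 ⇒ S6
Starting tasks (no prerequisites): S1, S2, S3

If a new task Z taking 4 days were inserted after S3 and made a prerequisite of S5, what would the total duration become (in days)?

Originally the job takes 20 days.
With Z inserted, S5 now waits for max(S1, S3, S2, Z).
New critical path: S3→Z→S5→S8 = 4+4+10+5 = 23 ⇒ 23 days.

23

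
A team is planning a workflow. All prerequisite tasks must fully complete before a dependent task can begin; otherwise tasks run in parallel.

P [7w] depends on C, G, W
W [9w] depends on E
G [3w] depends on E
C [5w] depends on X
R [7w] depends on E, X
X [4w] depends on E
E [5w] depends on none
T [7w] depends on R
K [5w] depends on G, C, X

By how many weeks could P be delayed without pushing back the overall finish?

2

The longest chain is E→X→R→T = 5+4+7+7 = 23; overall finish 23 weeks.
P finishes as early as 21 and must finish by 23.
Slack of P = 16 − 14 = 2 weeks.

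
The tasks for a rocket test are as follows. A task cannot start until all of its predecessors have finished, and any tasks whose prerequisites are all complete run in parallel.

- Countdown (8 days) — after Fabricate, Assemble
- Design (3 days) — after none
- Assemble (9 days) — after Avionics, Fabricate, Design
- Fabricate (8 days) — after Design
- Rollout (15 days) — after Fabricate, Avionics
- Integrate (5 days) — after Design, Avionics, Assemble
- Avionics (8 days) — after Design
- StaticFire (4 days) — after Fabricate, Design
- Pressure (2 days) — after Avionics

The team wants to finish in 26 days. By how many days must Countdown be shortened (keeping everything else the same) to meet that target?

2

Current finish: 28 days; target: 26.
Countdown is on every critical path, so each day cut from Countdown cuts the finish by one (this holds down to a finish of 26).
Need 28 − 26 = 2 days off Countdown → Countdown becomes 6 days, finish becomes 26.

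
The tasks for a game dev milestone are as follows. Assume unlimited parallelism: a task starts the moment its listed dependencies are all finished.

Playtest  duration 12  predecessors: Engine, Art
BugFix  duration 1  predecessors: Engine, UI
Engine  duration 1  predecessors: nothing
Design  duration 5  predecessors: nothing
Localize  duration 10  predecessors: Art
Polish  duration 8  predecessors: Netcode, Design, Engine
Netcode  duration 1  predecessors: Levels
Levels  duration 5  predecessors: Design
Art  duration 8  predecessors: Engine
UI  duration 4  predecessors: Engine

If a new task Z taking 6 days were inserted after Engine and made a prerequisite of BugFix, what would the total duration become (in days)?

Originally the job takes 21 days.
With Z inserted, BugFix now waits for max(Engine, UI, Z).
New critical path: Engine→Art→Playtest = 1+8+12 = 21 ⇒ 21 days.

21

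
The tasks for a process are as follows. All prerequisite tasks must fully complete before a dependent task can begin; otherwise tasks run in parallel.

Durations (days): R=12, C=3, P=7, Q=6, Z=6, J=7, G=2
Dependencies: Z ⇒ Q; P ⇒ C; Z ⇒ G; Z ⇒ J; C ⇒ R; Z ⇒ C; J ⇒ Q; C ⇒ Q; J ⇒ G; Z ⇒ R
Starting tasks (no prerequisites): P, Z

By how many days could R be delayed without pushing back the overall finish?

Critical path: P→C→R = 7+3+12 = 22, so the finish is 22 days.
R finishes as early as 22 and must finish by 22.
So R can slip 22 − 22 = 0 days.

0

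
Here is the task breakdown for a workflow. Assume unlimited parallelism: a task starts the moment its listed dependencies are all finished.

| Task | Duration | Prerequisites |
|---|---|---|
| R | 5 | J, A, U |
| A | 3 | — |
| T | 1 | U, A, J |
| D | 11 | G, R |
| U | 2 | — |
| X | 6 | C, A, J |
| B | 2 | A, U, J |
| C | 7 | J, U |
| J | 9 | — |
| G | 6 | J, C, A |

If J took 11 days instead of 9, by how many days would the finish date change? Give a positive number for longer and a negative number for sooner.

2

The binding path is J→C→G→D = 9+7+6+11 = 33; finish at 33 days.
J is on the critical path; changing it to 11 makes that path 35 days.
That remains the longest chain; total 35 days.
Change in finish: 35 − 33 = +2 days.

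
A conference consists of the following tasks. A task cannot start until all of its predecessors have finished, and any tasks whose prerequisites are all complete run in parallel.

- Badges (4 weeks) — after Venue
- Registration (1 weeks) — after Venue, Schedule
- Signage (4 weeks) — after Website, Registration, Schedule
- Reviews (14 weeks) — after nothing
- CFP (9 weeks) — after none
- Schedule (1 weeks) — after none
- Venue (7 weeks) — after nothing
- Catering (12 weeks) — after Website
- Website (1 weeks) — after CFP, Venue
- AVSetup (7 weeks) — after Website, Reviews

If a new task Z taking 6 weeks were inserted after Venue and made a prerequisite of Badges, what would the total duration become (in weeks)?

Originally the job takes 22 weeks.
With Z inserted, Badges now waits for max(Venue, Z).
New critical path: CFP→Website→Catering = 9+1+12 = 22 ⇒ 22 weeks.

22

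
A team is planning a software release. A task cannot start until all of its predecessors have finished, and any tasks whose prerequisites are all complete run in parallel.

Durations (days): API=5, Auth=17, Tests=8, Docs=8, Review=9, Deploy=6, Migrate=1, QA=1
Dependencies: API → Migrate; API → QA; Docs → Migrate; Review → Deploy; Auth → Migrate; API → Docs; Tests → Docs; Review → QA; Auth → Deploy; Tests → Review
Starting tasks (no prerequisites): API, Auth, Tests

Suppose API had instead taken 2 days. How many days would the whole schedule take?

23

Critical path before the change: Auth→Deploy = 17+6 = 23 giving 23 days.
API is off the critical path — its longest chain is 14 days, giving 9 of slack.
No other chain overtakes it, so the finish is 23 days.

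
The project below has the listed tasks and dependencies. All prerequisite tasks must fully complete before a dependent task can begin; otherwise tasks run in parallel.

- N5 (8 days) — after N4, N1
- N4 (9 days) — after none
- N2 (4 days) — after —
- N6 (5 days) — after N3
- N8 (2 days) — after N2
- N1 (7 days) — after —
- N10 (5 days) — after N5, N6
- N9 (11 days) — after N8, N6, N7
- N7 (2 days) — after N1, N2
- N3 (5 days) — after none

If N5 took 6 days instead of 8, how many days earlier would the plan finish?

Actual critical path: N4→N5→N10 = 9+8+5 = 22 ⇒ 22 days.
N5 is on the critical path; changing it to 6 makes that path 20 days.
Now N3→N6→N9 = 5+5+11 = 21 is longest, so the finish becomes 21 days.
Change in finish: 21 − 22 = -1 days.

1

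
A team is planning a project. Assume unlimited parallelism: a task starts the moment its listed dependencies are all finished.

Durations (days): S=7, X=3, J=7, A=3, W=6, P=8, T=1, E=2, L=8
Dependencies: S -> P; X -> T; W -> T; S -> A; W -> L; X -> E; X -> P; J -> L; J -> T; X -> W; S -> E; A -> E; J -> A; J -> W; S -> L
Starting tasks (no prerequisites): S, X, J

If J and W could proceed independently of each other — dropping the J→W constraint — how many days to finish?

17

With the dependency in place, J→W→L = 7+6+8 = 21 sets the finish at 21 days.
Without J→W, W's earliest start moves from 7 to 3.
The longest chain is now X→W→L = 3+6+8 = 17, so the plan takes 17 days.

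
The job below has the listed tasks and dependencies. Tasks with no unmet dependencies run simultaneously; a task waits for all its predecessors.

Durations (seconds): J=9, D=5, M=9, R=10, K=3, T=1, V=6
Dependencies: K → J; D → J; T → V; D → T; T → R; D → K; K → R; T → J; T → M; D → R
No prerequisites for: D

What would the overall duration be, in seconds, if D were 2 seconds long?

15

Actual critical path: D→K→R = 5+3+10 = 18 ⇒ 18 seconds.
D is on the critical path; changing it to 2 makes that path 15 seconds.
The critical path is still D→K→R; finish is now 15 seconds.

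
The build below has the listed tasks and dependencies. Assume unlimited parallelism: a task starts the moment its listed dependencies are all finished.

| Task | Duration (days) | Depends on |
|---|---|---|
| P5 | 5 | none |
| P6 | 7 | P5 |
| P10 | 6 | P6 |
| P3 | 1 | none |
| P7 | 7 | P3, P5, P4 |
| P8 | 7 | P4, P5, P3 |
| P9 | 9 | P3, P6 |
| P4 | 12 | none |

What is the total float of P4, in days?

2

P5→P6→P9 = 5+7+9 = 21 sets the makespan at 21 days.
P4 finishes as early as 12 and must finish by 14.
Float = 21 − 19 = 2.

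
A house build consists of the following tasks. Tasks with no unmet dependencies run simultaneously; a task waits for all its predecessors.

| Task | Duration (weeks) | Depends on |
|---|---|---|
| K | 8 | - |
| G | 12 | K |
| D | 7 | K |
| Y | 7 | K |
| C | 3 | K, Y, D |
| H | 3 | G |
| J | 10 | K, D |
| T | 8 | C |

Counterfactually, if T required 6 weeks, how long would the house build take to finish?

The binding path is K→D→C→T = 8+7+3+8 = 26; finish at 26 weeks.
T lies on that path, so at 6 weeks the path becomes 24 weeks.
The binding chain switches to K→D→J = 8+7+10 = 25; finish 25 weeks.

25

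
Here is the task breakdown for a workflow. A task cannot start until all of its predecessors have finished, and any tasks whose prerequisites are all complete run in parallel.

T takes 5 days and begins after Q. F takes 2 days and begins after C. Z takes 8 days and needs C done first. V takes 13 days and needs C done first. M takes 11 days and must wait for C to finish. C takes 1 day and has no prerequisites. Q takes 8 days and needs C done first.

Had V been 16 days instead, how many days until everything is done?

17

The binding path is C→V = 1+13 = 14; finish at 14 days.
V lies on that path, so at 16 days the path becomes 17 days.
The critical path is still C→V; finish is now 17 days.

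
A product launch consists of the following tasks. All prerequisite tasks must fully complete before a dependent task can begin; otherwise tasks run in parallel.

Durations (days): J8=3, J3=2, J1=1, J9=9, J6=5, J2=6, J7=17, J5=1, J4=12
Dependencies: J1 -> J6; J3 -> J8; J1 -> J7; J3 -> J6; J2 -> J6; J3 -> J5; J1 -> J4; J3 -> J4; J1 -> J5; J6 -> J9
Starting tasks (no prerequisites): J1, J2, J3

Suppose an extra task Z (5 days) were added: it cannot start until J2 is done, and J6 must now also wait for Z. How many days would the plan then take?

25

Originally the plan takes 20 days.
With Z inserted, J6 now waits for max(J2, J3, J1, Z).
New critical path: J2→Z→J6→J9 = 6+5+5+9 = 25 ⇒ 25 days.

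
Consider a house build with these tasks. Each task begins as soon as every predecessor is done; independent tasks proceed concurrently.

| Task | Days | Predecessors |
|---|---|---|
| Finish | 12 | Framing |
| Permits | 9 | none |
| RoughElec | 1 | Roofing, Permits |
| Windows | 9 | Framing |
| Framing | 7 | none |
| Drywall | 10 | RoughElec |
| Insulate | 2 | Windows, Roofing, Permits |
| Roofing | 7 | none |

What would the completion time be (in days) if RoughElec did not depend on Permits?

Before: longest chain Permits→RoughElec→Drywall = 9+1+10 = 20, finish 20.
Without Permits→RoughElec, RoughElec's earliest start moves from 9 to 7.
New critical path: Framing→Finish = 7+12 = 19 ⇒ 19 days.

19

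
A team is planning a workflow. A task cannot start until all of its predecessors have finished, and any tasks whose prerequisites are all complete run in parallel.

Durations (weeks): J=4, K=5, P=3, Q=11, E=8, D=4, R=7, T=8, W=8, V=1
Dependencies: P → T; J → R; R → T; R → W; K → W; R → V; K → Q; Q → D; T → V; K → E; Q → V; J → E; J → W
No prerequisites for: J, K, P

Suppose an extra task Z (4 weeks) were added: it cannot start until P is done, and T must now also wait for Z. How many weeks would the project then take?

20

Originally the project takes 20 weeks.
With Z inserted, T now waits for max(R, P, Z).
New critical path: J→R→T→V = 4+7+8+1 = 20 ⇒ 20 weeks.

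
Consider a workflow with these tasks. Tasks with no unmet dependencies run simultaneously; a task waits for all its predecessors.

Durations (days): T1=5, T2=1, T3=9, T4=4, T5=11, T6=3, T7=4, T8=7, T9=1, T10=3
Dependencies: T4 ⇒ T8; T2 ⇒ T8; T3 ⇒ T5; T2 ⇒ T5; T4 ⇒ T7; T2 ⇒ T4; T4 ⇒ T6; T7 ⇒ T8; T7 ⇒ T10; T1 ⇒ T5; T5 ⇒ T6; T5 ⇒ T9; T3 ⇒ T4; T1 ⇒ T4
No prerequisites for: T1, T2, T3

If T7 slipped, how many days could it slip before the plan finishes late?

0

Critical path: T3→T4→T7→T8 = 9+4+4+7 = 24, so the finish is 24 days.
The longest chain containing T7 totals 24 days.
Slack of T7 = 13 − 13 = 0 days.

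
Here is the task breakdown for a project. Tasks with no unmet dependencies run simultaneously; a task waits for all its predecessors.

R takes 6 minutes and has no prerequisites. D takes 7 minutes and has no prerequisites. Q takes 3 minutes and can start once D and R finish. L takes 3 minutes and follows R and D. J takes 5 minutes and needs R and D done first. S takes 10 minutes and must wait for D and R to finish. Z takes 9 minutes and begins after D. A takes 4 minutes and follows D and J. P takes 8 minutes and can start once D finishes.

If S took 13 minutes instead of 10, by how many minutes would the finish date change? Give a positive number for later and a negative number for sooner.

3

The binding path is D→S = 7+10 = 17; finish at 17 minutes.
S is on the critical path; changing it to 13 makes that path 20 minutes.
No other chain overtakes it, so the finish is 20 minutes.
Change in finish: 20 − 17 = +3 minutes.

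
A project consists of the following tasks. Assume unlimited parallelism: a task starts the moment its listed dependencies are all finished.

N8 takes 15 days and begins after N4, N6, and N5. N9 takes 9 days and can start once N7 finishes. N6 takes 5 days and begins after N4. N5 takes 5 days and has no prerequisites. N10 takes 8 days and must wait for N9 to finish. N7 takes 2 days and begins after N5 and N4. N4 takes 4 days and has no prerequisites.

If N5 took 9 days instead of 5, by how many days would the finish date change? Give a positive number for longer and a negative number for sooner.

Actual critical path: N5→N7→N9→N10 = 5+2+9+8 = 24 ⇒ 24 days.
N5 is on the critical path; changing it to 9 makes that path 28 days.
That remains the longest chain; total 28 days.
Change in finish: 28 − 24 = +4 days.

4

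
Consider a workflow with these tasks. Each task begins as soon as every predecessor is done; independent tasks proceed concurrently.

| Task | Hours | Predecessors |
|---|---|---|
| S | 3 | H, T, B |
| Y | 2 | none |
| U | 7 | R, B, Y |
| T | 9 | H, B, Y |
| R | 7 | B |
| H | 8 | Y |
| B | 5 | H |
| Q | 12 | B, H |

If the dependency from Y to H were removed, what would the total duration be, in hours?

27

Before: longest chain Y→H→B→R→U = 2+8+5+7+7 = 29, finish 29.
Without Y→H, H's earliest start moves from 2 to 0.
New critical path: H→B→R→U = 8+5+7+7 = 27 ⇒ 27 hours.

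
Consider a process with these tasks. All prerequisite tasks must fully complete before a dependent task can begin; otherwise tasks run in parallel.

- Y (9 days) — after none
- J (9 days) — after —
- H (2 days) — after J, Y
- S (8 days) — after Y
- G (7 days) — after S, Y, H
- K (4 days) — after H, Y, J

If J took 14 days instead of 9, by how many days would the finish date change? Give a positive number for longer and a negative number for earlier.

0

As given, the longest chain is Y→S→G = 9+8+7 = 24, so the finish is 24 days.
The longest path through J is only 18 days, so J has float 6.
That remains the longest chain; total 24 days.
Change in finish: 24 − 24 = +0 days.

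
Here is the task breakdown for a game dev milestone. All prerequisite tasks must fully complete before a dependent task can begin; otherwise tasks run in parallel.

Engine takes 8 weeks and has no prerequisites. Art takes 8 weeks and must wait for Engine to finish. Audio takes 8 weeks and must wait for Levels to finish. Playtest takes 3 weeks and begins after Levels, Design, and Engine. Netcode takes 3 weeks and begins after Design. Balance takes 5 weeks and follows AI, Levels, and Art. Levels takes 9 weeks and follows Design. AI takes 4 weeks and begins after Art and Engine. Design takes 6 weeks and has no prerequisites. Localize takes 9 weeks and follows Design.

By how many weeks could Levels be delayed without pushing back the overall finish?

Critical path: Engine→Art→AI→Balance = 8+8+4+5 = 25, so the finish is 25 weeks.
Longest path through Levels: 23 weeks (earliest finish 15, latest finish 17).
Slack of Levels = 8 − 6 = 2 weeks.

2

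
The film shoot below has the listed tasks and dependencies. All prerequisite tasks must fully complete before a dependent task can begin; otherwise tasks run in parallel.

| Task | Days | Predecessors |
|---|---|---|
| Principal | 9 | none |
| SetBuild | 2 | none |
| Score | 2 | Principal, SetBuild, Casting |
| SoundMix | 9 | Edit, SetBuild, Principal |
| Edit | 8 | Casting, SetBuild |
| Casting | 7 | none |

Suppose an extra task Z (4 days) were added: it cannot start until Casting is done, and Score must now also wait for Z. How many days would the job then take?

Originally the job takes 24 days.
With Z inserted, Score now waits for max(Principal, SetBuild, Casting, Z).
New critical path: Casting→Edit→SoundMix = 7+8+9 = 24 ⇒ 24 days.

24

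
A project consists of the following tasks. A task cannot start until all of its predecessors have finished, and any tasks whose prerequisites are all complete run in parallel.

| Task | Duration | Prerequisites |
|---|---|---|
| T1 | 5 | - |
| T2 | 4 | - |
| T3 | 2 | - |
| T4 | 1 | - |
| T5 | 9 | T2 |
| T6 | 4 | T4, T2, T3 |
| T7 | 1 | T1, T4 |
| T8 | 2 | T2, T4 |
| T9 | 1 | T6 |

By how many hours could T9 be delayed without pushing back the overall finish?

4

Critical path: T2→T5 = 4+9 = 13, so the finish is 13 hours.
T9 finishes as early as 9 and must finish by 13.
So T9 can slip 13 − 9 = 4 hours.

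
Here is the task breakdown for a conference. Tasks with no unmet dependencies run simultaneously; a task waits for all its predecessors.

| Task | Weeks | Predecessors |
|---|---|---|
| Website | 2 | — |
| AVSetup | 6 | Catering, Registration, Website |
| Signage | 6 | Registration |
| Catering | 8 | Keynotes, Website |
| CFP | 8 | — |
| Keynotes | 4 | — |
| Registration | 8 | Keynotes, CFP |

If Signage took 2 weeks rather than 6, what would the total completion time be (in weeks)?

The binding path is CFP→Registration→Signage = 8+8+6 = 22; finish at 22 weeks.
Signage lies on that path, so at 2 weeks the path becomes 18 weeks.
The binding chain switches to CFP→Registration→AVSetup = 8+8+6 = 22; finish 22 weeks.

22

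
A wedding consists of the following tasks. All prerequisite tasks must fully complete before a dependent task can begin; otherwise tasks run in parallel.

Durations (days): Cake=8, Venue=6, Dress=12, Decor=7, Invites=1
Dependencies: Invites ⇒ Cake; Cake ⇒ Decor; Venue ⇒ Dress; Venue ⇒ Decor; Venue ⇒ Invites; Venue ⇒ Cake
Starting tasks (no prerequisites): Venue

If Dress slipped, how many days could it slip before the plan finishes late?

4

The longest chain is Venue→Invites→Cake→Decor = 6+1+8+7 = 22; overall finish 22 days.
The longest chain containing Dress totals 18 days.
Float = 22 − 18 = 4.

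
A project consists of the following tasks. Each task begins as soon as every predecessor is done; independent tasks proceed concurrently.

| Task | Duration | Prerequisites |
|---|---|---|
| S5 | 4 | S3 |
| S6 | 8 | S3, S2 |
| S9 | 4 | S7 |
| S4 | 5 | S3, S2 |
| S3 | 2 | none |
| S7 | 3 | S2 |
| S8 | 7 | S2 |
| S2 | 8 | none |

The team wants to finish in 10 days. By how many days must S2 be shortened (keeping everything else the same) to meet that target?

6

Current finish: 16 days; target: 10.
S2 is on every critical path, so each day cut from S2 cuts the finish by one (this holds down to a finish of 10).
Need 16 − 10 = 6 days off S2 → S2 becomes 2 days, finish becomes 10.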